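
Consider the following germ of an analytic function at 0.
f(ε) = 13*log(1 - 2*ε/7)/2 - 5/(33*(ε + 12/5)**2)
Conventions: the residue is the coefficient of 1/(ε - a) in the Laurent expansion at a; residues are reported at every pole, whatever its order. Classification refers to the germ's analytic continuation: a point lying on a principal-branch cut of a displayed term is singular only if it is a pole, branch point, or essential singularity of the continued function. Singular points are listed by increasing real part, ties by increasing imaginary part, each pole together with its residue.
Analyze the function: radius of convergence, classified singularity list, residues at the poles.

Radius of convergence at 0: 12/5.
At -12/5: a pole of order 2; residue 0.
At 7/2: a logarithmic branch point.

Denominator factor (ε + 12/5)^2: pole of order 2 at -12/5, modulus 12/5.
Branch term (13/2)*log(1 - ε/(7/2)): its argument vanishes at ε = 7/2, a logarithmic branch point, modulus 7/2.
The radius of convergence is the smallest modulus among the singular points: 12/5.
The branch term is analytic at -12/5 and contributes nothing to the residue; only the rational part matters.
At the order-2 pole -12/5 set g(ε) = (ε - (-12/5))^2*(rational part) = -5/33.
Order-2 pole: residue = g'(a); g'(-12/5) = 0, so the residue is 0.
List the singular points by increasing real part (a conjugate pair: the negative imaginary part first).


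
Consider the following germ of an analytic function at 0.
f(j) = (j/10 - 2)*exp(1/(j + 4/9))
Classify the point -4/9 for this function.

The point is an essential singularity.

The exponent 1/(j - (-4/9)) has a pole at -4/9, so exp(1/(j - (-4/9))) takes every nonzero value near it: an essential singularity (not a pole of any order).


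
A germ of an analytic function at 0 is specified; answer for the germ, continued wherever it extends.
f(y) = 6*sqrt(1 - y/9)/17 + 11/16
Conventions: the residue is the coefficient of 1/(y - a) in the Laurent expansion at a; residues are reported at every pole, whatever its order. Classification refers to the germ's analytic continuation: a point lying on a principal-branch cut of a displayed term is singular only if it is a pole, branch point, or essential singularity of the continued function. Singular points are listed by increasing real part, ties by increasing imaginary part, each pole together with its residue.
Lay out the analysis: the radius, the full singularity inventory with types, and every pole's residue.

Radius of convergence at 0: 9.
At 9: an algebraic (square-root) branch point.

Branch term (6/17)*sqrt(1 - y/(9)): its argument vanishes at y = 9, a square-root branch point, modulus 9.
The radius of convergence is the smallest modulus among the singular points: 9.


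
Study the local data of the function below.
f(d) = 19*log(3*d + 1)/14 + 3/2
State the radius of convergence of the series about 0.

Branch term (19/14)*log(1 - d/(-1/3)): its argument vanishes at d = -1/3, a logarithmic branch point, modulus 1/3.
The radius of convergence is the smallest modulus among the singular points: 1/3.

The radius of convergence is 1/3.


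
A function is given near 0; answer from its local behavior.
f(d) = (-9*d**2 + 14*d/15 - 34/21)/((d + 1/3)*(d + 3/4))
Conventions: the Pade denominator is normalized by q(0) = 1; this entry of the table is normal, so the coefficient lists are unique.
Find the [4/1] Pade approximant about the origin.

The Pade approximant has numerator coefficients [-136/21, 254861384/21461685, -869905348/17373745, 7142380752/121616215, -6592966848/121616215]; denominator coefficients [1, 32066405/10424247].

Taylor coefficients needed (expand at 0): a_0 = -136/21, a_1 = 10016/315, a_2 = -19964/135, a_3 = 1456148/2835, a_4 = -13898996/8505, a_5 = 3664732/729.
Write the denominator as Q(d) = 1 + q1*d. Requiring Q*f - P = O(d^6) with deg P <= 4 kills the coefficients of d^5..d^5 in Q*f:
  d^5: a_5 + q1*a_4 = 0, i.e. 3664732/729 + (-13898996/8505)*q1 = 0.
Solving this linear system: q1 = 32066405/10424247.
The numerator is Q*f truncated at degree 4: P0 = a_0 = -136/21; P1 = a_1 + q1*a_0 = 254861384/21461685; P2 = a_2 + q1*a_1 = -869905348/17373745; P3 = a_3 + q1*a_2 = 7142380752/121616215; P4 = a_4 + q1*a_3 = -6592966848/121616215.


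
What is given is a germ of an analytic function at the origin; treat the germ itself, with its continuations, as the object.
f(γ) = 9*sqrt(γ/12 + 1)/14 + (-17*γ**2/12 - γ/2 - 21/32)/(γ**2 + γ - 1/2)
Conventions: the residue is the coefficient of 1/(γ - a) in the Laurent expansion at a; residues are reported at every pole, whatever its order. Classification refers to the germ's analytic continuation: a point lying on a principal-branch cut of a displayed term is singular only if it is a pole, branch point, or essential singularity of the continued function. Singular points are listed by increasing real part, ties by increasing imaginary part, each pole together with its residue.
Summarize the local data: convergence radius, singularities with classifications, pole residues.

Radius of convergence at 0: -1/2 + (1/2)*sqrt(3).
At -12: an algebraic (square-root) branch point.
At -1/2 - (1/2)*sqrt(3): a pole of order 1; residue 11/24 + (175/288)*sqrt(3).
At -1/2 + (1/2)*sqrt(3): a pole of order 1; residue 11/24 - (175/288)*sqrt(3).

Denominator factor (γ**2 + γ - 1/2): discriminant 3, real irrational roots -1/2 + (1/2)*sqrt(3) and -1/2 - (1/2)*sqrt(3); poles of order 1, moduli -1/2 + (1/2)*sqrt(3) and 1/2 + (1/2)*sqrt(3).
Branch term (9/14)*sqrt(1 - γ/(-12)): its argument vanishes at γ = -12, a square-root branch point, modulus 12.
The radius of convergence is the smallest modulus among the singular points: -1/2 + (1/2)*sqrt(3).
The branch term is analytic at -1/2 - (1/2)*sqrt(3) and contributes nothing to the residue; only the rational part matters.
The factor γ**2 + γ - 1/2 splits as (γ - a)(γ - a') with a = -1/2 - (1/2)*sqrt(3), a' = -1/2 + (1/2)*sqrt(3). At the order-1 pole a set g(γ) = (γ - a)*(rational part) = [-17*γ**2/12 - γ/2 - 21/32] / (γ - a').
Simple pole: residue = g(a) at a = -1/2 - (1/2)*sqrt(3), which is 11/24 + (175/288)*sqrt(3).
The branch term is analytic at -1/2 + (1/2)*sqrt(3) and contributes nothing to the residue; only the rational part matters.
The factor γ**2 + γ - 1/2 splits as (γ - a)(γ - a') with a = -1/2 + (1/2)*sqrt(3), a' = -1/2 - (1/2)*sqrt(3). At the order-1 pole a set g(γ) = (γ - a)*(rational part) = [-17*γ**2/12 - γ/2 - 21/32] / (γ - a').
Simple pole: residue = g(a) at a = -1/2 + (1/2)*sqrt(3), which is 11/24 - (175/288)*sqrt(3).
List the singular points by increasing real part (a conjugate pair: the negative imaginary part first).


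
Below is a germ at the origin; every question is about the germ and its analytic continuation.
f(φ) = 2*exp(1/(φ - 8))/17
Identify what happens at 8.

The exponent 1/(φ - (8)) has a pole at 8, so exp(1/(φ - (8))) takes every nonzero value near it: an essential singularity (not a pole of any order).

The point is an essential singularity.


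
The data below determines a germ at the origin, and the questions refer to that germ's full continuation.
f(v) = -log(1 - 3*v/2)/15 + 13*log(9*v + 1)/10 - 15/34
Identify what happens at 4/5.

There is no denominator, hence no pole anywhere.
Branch term log(1 - v/(2/3)): argument at 4/5 is -1/5, nonzero, so 4/5 is not its branch point (a point on a principal cut is still regular for the continued germ).
Branch term log(1 - v/(-1/9)): argument at 4/5 is 41/5, nonzero, so 4/5 is not its branch point (a point on a principal cut is still regular for the continued germ).
So the germ continues analytically to 4/5.

The point is a regular point.


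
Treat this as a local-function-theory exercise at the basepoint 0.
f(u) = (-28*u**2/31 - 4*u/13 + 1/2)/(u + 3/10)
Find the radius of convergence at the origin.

The radius of convergence is 3/10.

Denominator factor (u + 3/10): pole of order 1 at -3/10, modulus 3/10.
The radius of convergence is the smallest modulus among the singular points: 3/10.


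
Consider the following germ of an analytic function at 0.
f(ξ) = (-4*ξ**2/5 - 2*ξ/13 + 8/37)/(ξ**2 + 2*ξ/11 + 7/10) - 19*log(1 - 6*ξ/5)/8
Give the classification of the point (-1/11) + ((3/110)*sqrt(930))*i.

The point is a pole of order 1.

The denominator factor ξ**2 + 2*ξ/11 + 7/10 vanishes at (-1/11) + ((3/110)*sqrt(930))*i and appears to the power 1; the numerator there equals (1130524/1455025) - ((9/39325)*sqrt(930))*i, nonzero, and no other factor vanishes.
The branch terms are analytic at this point.
Hence a pole whose order is the multiplicity, 1.


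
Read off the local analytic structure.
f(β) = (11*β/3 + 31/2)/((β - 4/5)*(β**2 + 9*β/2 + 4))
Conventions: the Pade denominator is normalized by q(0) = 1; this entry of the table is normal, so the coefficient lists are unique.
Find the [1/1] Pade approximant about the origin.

The Pade approximant has numerator coefficients [-155/32, 1481705/103296]; denominator coefficients [1, -7151/2152].

Taylor coefficients needed (expand at 0): a_0 = -155/32, a_1 = -1345/768, a_2 = -35755/6144.
Write the denominator as Q(β) = 1 + q1*β. Requiring Q*f - P = O(β^3) with deg P <= 1 kills the coefficients of β^2..β^2 in Q*f:
  β^2: a_2 + q1*a_1 = 0, i.e. -35755/6144 + (-1345/768)*q1 = 0.
Solving this linear system: q1 = -7151/2152.
The numerator is Q*f truncated at degree 1: P0 = a_0 = -155/32; P1 = a_1 + q1*a_0 = 1481705/103296.


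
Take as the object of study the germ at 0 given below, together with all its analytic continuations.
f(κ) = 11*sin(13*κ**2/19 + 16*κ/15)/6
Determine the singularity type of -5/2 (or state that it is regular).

The point is a regular point.

There is no denominator, hence no pole anywhere.
The factor sin(13*κ**2/19 + 16*κ/15) is entire.
So the germ continues analytically to -5/2.


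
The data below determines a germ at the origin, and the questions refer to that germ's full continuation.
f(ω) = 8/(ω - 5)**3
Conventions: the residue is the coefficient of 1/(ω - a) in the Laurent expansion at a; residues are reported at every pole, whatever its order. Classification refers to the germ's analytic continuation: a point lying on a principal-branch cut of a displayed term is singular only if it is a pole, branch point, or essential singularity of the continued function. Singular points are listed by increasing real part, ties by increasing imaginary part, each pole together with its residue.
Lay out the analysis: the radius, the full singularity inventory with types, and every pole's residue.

Denominator factor (ω - 5)^3: pole of order 3 at 5, modulus 5.
The radius of convergence is the smallest modulus among the singular points: 5.
At the order-3 pole 5 set g(ω) = (ω - (5))^3*f(ω) = 8.
Order-3 pole: residue = g''(a)/2; g''(5) = 0, so the residue is 0.

Radius of convergence at 0: 5.
At 5: a pole of order 3; residue 0.


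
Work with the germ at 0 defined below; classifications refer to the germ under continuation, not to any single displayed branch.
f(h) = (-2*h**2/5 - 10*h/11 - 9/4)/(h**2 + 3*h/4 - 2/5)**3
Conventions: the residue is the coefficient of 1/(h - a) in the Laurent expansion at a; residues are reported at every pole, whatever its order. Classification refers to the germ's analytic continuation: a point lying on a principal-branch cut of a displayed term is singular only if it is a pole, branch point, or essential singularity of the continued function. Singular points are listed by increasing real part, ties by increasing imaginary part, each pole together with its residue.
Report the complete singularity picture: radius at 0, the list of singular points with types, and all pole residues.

Radius of convergence at 0: -3/8 + (1/40)*sqrt(865).
At -3/8 - (1/40)*sqrt(865): a pole of order 3; residue (3198848/56954887)*sqrt(865).
At -3/8 + (1/40)*sqrt(865): a pole of order 3; residue -(3198848/56954887)*sqrt(865).


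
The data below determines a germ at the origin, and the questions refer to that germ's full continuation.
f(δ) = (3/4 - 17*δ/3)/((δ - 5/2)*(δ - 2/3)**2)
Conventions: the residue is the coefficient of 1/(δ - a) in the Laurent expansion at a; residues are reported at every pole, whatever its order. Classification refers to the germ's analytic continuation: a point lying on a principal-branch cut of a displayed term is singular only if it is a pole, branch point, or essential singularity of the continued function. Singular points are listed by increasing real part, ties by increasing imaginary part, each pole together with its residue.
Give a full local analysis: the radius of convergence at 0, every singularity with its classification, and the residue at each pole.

Denominator factor (δ - 2/3)^2: pole of order 2 at 2/3, modulus 2/3.
Denominator factor (δ - 5/2): pole of order 1 at 5/2, modulus 5/2.
The radius of convergence is the smallest modulus among the singular points: 2/3.
At the order-2 pole 2/3 set g(δ) = (δ - (2/3))^2*f(δ) = (3/4 - 17*δ/3)/(δ - 5/2).
Order-2 pole: residue = g'(a); g'(2/3) = 483/121, so the residue is 483/121.
At the order-1 pole 5/2 set g(δ) = (δ - (5/2))*f(δ) = (3/4 - 17*δ/3)/(δ - 2/3)**2.
Simple pole: residue = g(a) at a = 5/2, which is -483/121.
List the singular points by increasing real part (a conjugate pair: the negative imaginary part first).

Radius of convergence at 0: 2/3.
At 2/3: a pole of order 2; residue 483/121.
At 5/2: a pole of order 1; residue -483/121.


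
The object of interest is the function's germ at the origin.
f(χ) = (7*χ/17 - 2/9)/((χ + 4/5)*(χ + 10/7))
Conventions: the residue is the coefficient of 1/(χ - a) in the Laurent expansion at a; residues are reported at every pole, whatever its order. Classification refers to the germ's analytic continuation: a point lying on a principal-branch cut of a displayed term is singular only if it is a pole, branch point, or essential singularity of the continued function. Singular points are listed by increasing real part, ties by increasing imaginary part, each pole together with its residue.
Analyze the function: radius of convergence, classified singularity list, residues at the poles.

Denominator factor (χ + 10/7): pole of order 1 at -10/7, modulus 10/7.
Denominator factor (χ + 4/5): pole of order 1 at -4/5, modulus 4/5.
The radius of convergence is the smallest modulus among the singular points: 4/5.
At the order-1 pole -10/7 set g(χ) = (χ - (-10/7))*f(χ) = (7*χ/17 - 2/9)/(χ + 4/5).
Simple pole: residue = g(a) at a = -10/7, which is 2170/1683.
At the order-1 pole -4/5 set g(χ) = (χ - (-4/5))*f(χ) = (7*χ/17 - 2/9)/(χ + 10/7).
Simple pole: residue = g(a) at a = -4/5, which is -1477/1683.
List the singular points by increasing real part (a conjugate pair: the negative imaginary part first).

Radius of convergence at 0: 4/5.
At -10/7: a pole of order 1; residue 2170/1683.
At -4/5: a pole of order 1; residue -1477/1683.


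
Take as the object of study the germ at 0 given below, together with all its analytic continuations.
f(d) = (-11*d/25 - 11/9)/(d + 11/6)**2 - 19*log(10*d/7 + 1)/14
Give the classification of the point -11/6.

The denominator factor d + 11/6 vanishes at -11/6 and appears to the power 2; the numerator there equals -187/450, nonzero, and no other factor vanishes.
The branch terms are analytic at this point.
Hence a pole whose order is the multiplicity, 2.

The point is a pole of order 2.


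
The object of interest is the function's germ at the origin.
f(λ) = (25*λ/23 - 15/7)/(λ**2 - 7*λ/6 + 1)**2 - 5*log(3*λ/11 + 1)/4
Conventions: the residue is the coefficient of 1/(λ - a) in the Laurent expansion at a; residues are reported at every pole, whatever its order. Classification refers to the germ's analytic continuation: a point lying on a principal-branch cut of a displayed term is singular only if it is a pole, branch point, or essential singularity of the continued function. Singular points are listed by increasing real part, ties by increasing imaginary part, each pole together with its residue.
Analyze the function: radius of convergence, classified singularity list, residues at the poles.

Denominator factor (λ**2 - 7*λ/6 + 1)^2: discriminant -95/36, complex-conjugate roots (7/12) + ((1/12)*sqrt(95))*i and (7/12) - ((1/12)*sqrt(95))*i; poles of order 2, moduli 1 and 1.
Branch term (-5/4)*log(1 - λ/(-11/3)): its argument vanishes at λ = -11/3, a logarithmic branch point, modulus 11/3.
The radius of convergence is the smallest modulus among the singular points: 1.
The branch term is analytic at (7/12) - ((1/12)*sqrt(95))*i and contributes nothing to the residue; only the rational part matters.
The factor λ**2 - 7*λ/6 + 1 splits as (λ - a)(λ - a') with a = (7/12) - ((1/12)*sqrt(95))*i, a' = (7/12) + ((1/12)*sqrt(95))*i. At the order-2 pole a set g(λ) = (λ - a)^2*(rational part) = [25*λ/23 - 15/7] / (λ - a')^2.
Order-2 pole: residue = g'(a); g'((7/12) - ((1/12)*sqrt(95))*i) = -((20988/290605)*sqrt(95))*i, so the residue is -((20988/290605)*sqrt(95))*i.
The branch term is analytic at (7/12) + ((1/12)*sqrt(95))*i and contributes nothing to the residue; only the rational part matters.
The factor λ**2 - 7*λ/6 + 1 splits as (λ - a)(λ - a') with a = (7/12) + ((1/12)*sqrt(95))*i, a' = (7/12) - ((1/12)*sqrt(95))*i. At the order-2 pole a set g(λ) = (λ - a)^2*(rational part) = [25*λ/23 - 15/7] / (λ - a')^2.
Order-2 pole: residue = g'(a); g'((7/12) + ((1/12)*sqrt(95))*i) = ((20988/290605)*sqrt(95))*i, so the residue is ((20988/290605)*sqrt(95))*i.
List the singular points by increasing real part (a conjugate pair: the negative imaginary part first).

Radius of convergence at 0: 1.
At -11/3: a logarithmic branch point.
At (7/12) - ((1/12)*sqrt(95))*i: a pole of order 2; residue -((20988/290605)*sqrt(95))*i.
At (7/12) + ((1/12)*sqrt(95))*i: a pole of order 2; residue ((20988/290605)*sqrt(95))*i.


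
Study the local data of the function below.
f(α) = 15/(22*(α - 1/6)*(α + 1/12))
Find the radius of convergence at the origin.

Denominator factor (α + 1/12): pole of order 1 at -1/12, modulus 1/12.
Denominator factor (α - 1/6): pole of order 1 at 1/6, modulus 1/6.
The radius of convergence is the smallest modulus among the singular points: 1/12.

The radius of convergence is 1/12.


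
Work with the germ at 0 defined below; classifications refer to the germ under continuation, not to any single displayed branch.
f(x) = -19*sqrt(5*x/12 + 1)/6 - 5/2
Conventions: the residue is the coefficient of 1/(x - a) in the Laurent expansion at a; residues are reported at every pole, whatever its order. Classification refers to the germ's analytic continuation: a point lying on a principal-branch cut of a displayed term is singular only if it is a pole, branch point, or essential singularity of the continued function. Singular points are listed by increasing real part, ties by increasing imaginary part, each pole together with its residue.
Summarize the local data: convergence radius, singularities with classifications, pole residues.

Radius of convergence at 0: 12/5.
At -12/5: an algebraic (square-root) branch point.

Branch term (-19/6)*sqrt(1 - x/(-12/5)): its argument vanishes at x = -12/5, a square-root branch point, modulus 12/5.
The radius of convergence is the smallest modulus among the singular points: 12/5.


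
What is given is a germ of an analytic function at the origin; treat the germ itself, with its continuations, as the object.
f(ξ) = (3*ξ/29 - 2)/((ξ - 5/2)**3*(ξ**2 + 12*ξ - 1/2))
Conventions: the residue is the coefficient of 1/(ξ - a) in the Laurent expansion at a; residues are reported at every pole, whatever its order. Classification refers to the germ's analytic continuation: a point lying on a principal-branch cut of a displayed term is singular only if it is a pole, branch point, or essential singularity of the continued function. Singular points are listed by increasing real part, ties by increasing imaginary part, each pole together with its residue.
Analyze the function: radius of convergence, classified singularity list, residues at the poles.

Radius of convergence at 0: -6 + (1/2)*sqrt(146).
At -6 - (1/2)*sqrt(146): a pole of order 1; residue 16124/2924207 - (2869748/6190546219)*sqrt(146).
At -6 + (1/2)*sqrt(146): a pole of order 1; residue 16124/2924207 + (2869748/6190546219)*sqrt(146).
At 5/2: a pole of order 3; residue -32248/2924207.


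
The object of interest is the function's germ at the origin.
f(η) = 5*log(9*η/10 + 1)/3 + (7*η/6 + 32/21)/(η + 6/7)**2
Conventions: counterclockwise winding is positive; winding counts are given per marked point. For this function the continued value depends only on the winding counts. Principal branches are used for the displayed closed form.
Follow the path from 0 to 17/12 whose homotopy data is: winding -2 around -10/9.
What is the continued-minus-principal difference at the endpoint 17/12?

The rational part is single-valued and drops out of the difference; each branch term changes only by its own monodromy.
(5/3)*log(1 - η/(-10/9)): each positive loop around -10/9 adds 2*pi*i to the log, so winding -2 contributes (5/3)*(-2)*2*pi*i = -(20/3)*pi*i.
Summing the contributions at η = 17/12 gives -(20/3)*pi*i.

Continued minus principal equals -(20/3)*pi*i.


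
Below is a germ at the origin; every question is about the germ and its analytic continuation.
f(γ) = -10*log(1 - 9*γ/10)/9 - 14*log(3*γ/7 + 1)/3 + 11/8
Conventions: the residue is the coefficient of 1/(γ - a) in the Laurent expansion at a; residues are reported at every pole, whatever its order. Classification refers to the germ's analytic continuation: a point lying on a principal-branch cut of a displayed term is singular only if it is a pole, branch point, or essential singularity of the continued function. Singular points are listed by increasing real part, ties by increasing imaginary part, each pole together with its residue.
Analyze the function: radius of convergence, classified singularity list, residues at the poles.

Radius of convergence at 0: 10/9.
At -7/3: a logarithmic branch point.
At 10/9: a logarithmic branch point.

Branch term (-14/3)*log(1 - γ/(-7/3)): its argument vanishes at γ = -7/3, a logarithmic branch point, modulus 7/3.
Branch term (-10/9)*log(1 - γ/(10/9)): its argument vanishes at γ = 10/9, a logarithmic branch point, modulus 10/9.
The radius of convergence is the smallest modulus among the singular points: 10/9.
List the singular points by increasing real part (a conjugate pair: the negative imaginary part first).


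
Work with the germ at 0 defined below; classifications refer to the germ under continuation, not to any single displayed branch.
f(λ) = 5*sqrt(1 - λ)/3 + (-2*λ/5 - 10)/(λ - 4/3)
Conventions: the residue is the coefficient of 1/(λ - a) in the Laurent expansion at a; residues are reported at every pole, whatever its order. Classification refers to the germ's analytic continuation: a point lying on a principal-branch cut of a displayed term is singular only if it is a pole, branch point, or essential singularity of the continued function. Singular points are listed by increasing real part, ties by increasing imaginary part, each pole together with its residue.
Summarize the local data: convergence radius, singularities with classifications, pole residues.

Denominator factor (λ - 4/3): pole of order 1 at 4/3, modulus 4/3.
Branch term (5/3)*sqrt(1 - λ/(1)): its argument vanishes at λ = 1, a square-root branch point, modulus 1.
The radius of convergence is the smallest modulus among the singular points: 1.
The branch term is analytic at 4/3 and contributes nothing to the residue; only the rational part matters.
At the order-1 pole 4/3 set g(λ) = (λ - (4/3))*(rational part) = -2*λ/5 - 10.
Simple pole: residue = g(a) at a = 4/3, which is -158/15.
List the singular points by increasing real part (a conjugate pair: the negative imaginary part first).

Radius of convergence at 0: 1.
At 1: an algebraic (square-root) branch point.
At 4/3: a pole of order 1; residue -158/15.


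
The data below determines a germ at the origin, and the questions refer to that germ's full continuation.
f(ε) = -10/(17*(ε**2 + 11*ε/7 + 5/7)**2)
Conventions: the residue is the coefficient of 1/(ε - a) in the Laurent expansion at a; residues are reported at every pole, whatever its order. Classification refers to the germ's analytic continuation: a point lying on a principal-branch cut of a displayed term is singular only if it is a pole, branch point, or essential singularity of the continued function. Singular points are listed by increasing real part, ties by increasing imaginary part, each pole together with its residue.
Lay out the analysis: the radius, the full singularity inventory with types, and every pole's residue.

Denominator factor (ε**2 + 11*ε/7 + 5/7)^2: discriminant -19/49, complex-conjugate roots (-11/14) + ((1/14)*sqrt(19))*i and (-11/14) - ((1/14)*sqrt(19))*i; poles of order 2, moduli (1/7)*sqrt(35) and (1/7)*sqrt(35).
The radius of convergence is the smallest modulus among the singular points: (1/7)*sqrt(35).
The factor ε**2 + 11*ε/7 + 5/7 splits as (ε - a)(ε - a') with a = (-11/14) - ((1/14)*sqrt(19))*i, a' = (-11/14) + ((1/14)*sqrt(19))*i. At the order-2 pole a set g(ε) = (ε - a)^2*f(ε) = [-10/17] / (ε - a')^2.
Order-2 pole: residue = g'(a); g'((-11/14) - ((1/14)*sqrt(19))*i) = -((6860/6137)*sqrt(19))*i, so the residue is -((6860/6137)*sqrt(19))*i.
The factor ε**2 + 11*ε/7 + 5/7 splits as (ε - a)(ε - a') with a = (-11/14) + ((1/14)*sqrt(19))*i, a' = (-11/14) - ((1/14)*sqrt(19))*i. At the order-2 pole a set g(ε) = (ε - a)^2*f(ε) = [-10/17] / (ε - a')^2.
Order-2 pole: residue = g'(a); g'((-11/14) + ((1/14)*sqrt(19))*i) = ((6860/6137)*sqrt(19))*i, so the residue is ((6860/6137)*sqrt(19))*i.
List the singular points by increasing real part (a conjugate pair: the negative imaginary part first).

Radius of convergence at 0: (1/7)*sqrt(35).
At (-11/14) - ((1/14)*sqrt(19))*i: a pole of order 2; residue -((6860/6137)*sqrt(19))*i.
At (-11/14) + ((1/14)*sqrt(19))*i: a pole of order 2; residue ((6860/6137)*sqrt(19))*i.


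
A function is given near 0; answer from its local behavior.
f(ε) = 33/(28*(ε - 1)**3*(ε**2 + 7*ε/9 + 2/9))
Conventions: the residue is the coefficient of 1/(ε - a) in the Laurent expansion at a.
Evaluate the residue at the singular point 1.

The residue is 5093/6048.

At the order-3 pole 1 set g(ε) = (ε - (1))^3*f(ε) = 33/(28*(ε**2 + 7*ε/9 + 2/9)).
Order-3 pole: residue = g''(a)/2; g''(1) = 5093/3024, so the residue is 5093/6048.


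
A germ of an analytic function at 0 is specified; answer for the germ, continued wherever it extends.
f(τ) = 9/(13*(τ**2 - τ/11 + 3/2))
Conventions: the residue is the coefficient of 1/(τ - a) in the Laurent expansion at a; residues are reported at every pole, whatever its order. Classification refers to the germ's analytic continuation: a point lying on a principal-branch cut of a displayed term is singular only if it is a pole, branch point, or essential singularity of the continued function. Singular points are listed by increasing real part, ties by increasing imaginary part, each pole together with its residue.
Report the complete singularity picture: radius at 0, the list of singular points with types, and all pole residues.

Radius of convergence at 0: (1/2)*sqrt(6).
At (1/22) - ((5/22)*sqrt(29))*i: a pole of order 1; residue ((99/1885)*sqrt(29))*i.
At (1/22) + ((5/22)*sqrt(29))*i: a pole of order 1; residue -((99/1885)*sqrt(29))*i.

Denominator factor (τ**2 - τ/11 + 3/2): discriminant -725/121, complex-conjugate roots (1/22) + ((5/22)*sqrt(29))*i and (1/22) - ((5/22)*sqrt(29))*i; poles of order 1, moduli (1/2)*sqrt(6) and (1/2)*sqrt(6).
The radius of convergence is the smallest modulus among the singular points: (1/2)*sqrt(6).
The factor τ**2 - τ/11 + 3/2 splits as (τ - a)(τ - a') with a = (1/22) - ((5/22)*sqrt(29))*i, a' = (1/22) + ((5/22)*sqrt(29))*i. At the order-1 pole a set g(τ) = (τ - a)*f(τ) = [9/13] / (τ - a').
Simple pole: residue = g(a) at a = (1/22) - ((5/22)*sqrt(29))*i, which is ((99/1885)*sqrt(29))*i.
The factor τ**2 - τ/11 + 3/2 splits as (τ - a)(τ - a') with a = (1/22) + ((5/22)*sqrt(29))*i, a' = (1/22) - ((5/22)*sqrt(29))*i. At the order-1 pole a set g(τ) = (τ - a)*f(τ) = [9/13] / (τ - a').
Simple pole: residue = g(a) at a = (1/22) + ((5/22)*sqrt(29))*i, which is -((99/1885)*sqrt(29))*i.
List the singular points by increasing real part (a conjugate pair: the negative imaginary part first).


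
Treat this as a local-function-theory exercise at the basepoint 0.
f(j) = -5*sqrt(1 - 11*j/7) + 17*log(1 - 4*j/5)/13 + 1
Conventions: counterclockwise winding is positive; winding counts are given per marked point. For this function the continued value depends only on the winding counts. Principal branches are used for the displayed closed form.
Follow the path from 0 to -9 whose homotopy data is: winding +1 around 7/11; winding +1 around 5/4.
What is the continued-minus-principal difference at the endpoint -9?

The rational part is single-valued and drops out of the difference; each branch term changes only by its own monodromy.
(-5)*sqrt(1 - j/(7/11)): winding +1 is odd, the square root flips sign, contributing -2*(-5)*sqrt(1 - (-9)/(7/11)) = -2*(-5)*sqrt(106/7) = (10/7)*sqrt(742).
(17/13)*log(1 - j/(5/4)): each positive loop around 5/4 adds 2*pi*i to the log, so winding +1 contributes (17/13)*(1)*2*pi*i = (34/13)*pi*i.
Summing the contributions at j = -9 gives ((10/7)*sqrt(742)) + ((34/13)*pi)*i.

Continued minus principal equals ((10/7)*sqrt(742)) + ((34/13)*pi)*i.


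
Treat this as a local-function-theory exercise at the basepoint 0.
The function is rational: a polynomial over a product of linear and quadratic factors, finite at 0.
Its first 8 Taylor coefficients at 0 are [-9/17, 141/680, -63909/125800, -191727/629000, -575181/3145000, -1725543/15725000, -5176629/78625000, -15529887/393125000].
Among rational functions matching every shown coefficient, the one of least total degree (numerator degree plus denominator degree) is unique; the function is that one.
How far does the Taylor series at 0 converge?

No rational of total degree below 3 reproduces all 8 coefficients; solving the [2/1] Pade equations on them gives f(γ) = (39*γ**2/37 - 7*γ/8 + 15/17)/(γ - 5/3), whose expansion matches every shown term.
Denominator factor (γ - 5/3): pole of order 1 at 5/3, modulus 5/3.
The radius of convergence is the smallest modulus among the singular points: 5/3.

The radius of convergence is 5/3.


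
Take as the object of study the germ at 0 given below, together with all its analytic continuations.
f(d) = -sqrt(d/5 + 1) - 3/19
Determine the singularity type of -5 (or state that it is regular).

The point is an algebraic (square-root) branch point.

The term (-1)*sqrt(1 - d/(-5)) has argument 1 - -5/(-5) = 0 at -5: a square-root (algebraic, two-sheeted) branch point; the remaining terms are analytic or single-valued there.


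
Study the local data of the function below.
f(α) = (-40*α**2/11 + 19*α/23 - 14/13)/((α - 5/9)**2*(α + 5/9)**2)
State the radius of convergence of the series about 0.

The radius of convergence is 5/9.

Denominator factor (α + 5/9)^2: pole of order 2 at -5/9, modulus 5/9.
Denominator factor (α - 5/9)^2: pole of order 2 at 5/9, modulus 5/9.
The radius of convergence is the smallest modulus among the singular points: 5/9.


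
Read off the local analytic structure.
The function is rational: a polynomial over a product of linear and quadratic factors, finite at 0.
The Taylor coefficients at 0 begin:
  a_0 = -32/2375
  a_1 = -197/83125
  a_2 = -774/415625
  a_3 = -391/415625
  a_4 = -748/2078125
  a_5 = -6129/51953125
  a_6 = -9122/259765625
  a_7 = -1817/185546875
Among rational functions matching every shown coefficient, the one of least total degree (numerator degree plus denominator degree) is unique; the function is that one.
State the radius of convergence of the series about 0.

The radius of convergence is 5.

No rational of total degree below 5 reproduces all 8 coefficients; solving the [2/3] Pade equations on them gives f(n) = (9*n**2/35 - 5*n/7 + 32/19)/(n - 5)**3, whose expansion matches every shown term.
Denominator factor (n - 5)^3: pole of order 3 at 5, modulus 5.
The radius of convergence is the smallest modulus among the singular points: 5.


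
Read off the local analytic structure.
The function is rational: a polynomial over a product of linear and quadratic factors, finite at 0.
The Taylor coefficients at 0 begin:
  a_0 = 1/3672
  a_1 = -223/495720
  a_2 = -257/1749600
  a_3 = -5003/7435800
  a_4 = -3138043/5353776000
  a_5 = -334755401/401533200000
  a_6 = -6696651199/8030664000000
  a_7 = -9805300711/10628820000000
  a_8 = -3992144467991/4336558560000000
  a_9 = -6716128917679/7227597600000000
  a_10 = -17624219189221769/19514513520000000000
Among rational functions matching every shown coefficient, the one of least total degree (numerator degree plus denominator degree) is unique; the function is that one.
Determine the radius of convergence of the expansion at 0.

No rational of total degree below 9 reproduces all 11 coefficients; solving the [1/8] Pade equations on them gives f(r) = (2*r/3 - 9/34)/((r + 6)**2*(r**2 + 6*r/5 - 3)**3), whose expansion matches every shown term.
Denominator factor (r**2 + 6*r/5 - 3)^3: discriminant 336/25, real irrational roots -3/5 + (2/5)*sqrt(21) and -3/5 - (2/5)*sqrt(21); poles of order 3, moduli -3/5 + (2/5)*sqrt(21) and 3/5 + (2/5)*sqrt(21).
Denominator factor (r + 6)^2: pole of order 2 at -6, modulus 6.
The radius of convergence is the smallest modulus among the singular points: -3/5 + (2/5)*sqrt(21).

The radius of convergence is -3/5 + (2/5)*sqrt(21).


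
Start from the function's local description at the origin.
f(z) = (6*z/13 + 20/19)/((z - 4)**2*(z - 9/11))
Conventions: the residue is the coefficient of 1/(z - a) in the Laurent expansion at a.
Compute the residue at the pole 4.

The residue is -42746/302575.

At the order-2 pole 4 set g(z) = (z - (4))^2*f(z) = (6*z/13 + 20/19)/(z - 9/11).
Order-2 pole: residue = g'(a); g'(4) = -42746/302575, so the residue is -42746/302575.


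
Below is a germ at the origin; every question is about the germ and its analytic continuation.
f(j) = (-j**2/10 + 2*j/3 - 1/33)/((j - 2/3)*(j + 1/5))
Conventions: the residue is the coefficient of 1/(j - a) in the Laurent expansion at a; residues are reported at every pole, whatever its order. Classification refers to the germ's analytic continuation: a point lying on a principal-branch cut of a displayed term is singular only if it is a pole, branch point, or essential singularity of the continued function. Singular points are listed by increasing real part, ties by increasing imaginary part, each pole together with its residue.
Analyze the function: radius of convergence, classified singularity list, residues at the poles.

Denominator factor (j + 1/5): pole of order 1 at -1/5, modulus 1/5.
Denominator factor (j - 2/3): pole of order 1 at 2/3, modulus 2/3.
The radius of convergence is the smallest modulus among the singular points: 1/5.
At the order-1 pole -1/5 set g(j) = (j - (-1/5))*f(j) = (-j**2/10 + 2*j/3 - 1/33)/(j - 2/3).
Simple pole: residue = g(a) at a = -1/5, which is 1383/7150.
At the order-1 pole 2/3 set g(j) = (j - (2/3))*f(j) = (-j**2/10 + 2*j/3 - 1/33)/(j + 1/5).
Simple pole: residue = g(a) at a = 2/3, which is 61/143.
List the singular points by increasing real part (a conjugate pair: the negative imaginary part first).

Radius of convergence at 0: 1/5.
At -1/5: a pole of order 1; residue 1383/7150.
At 2/3: a pole of order 1; residue 61/143.


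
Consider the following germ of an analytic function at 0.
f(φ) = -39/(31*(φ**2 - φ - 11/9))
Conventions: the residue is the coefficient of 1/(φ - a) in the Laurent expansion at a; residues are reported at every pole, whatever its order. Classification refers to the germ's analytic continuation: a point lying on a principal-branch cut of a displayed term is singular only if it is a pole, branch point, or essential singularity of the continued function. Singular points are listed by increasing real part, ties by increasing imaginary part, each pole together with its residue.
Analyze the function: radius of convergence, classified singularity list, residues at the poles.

Denominator factor (φ**2 - φ - 11/9): discriminant 53/9, real irrational roots 1/2 + (1/6)*sqrt(53) and 1/2 - (1/6)*sqrt(53); poles of order 1, moduli 1/2 + (1/6)*sqrt(53) and -1/2 + (1/6)*sqrt(53).
The radius of convergence is the smallest modulus among the singular points: -1/2 + (1/6)*sqrt(53).
The factor φ**2 - φ - 11/9 splits as (φ - a)(φ - a') with a = 1/2 - (1/6)*sqrt(53), a' = 1/2 + (1/6)*sqrt(53). At the order-1 pole a set g(φ) = (φ - a)*f(φ) = [-39/31] / (φ - a').
Simple pole: residue = g(a) at a = 1/2 - (1/6)*sqrt(53), which is (117/1643)*sqrt(53).
The factor φ**2 - φ - 11/9 splits as (φ - a)(φ - a') with a = 1/2 + (1/6)*sqrt(53), a' = 1/2 - (1/6)*sqrt(53). At the order-1 pole a set g(φ) = (φ - a)*f(φ) = [-39/31] / (φ - a').
Simple pole: residue = g(a) at a = 1/2 + (1/6)*sqrt(53), which is -(117/1643)*sqrt(53).
List the singular points by increasing real part (a conjugate pair: the negative imaginary part first).

Radius of convergence at 0: -1/2 + (1/6)*sqrt(53).
At 1/2 - (1/6)*sqrt(53): a pole of order 1; residue (117/1643)*sqrt(53).
At 1/2 + (1/6)*sqrt(53): a pole of order 1; residue -(117/1643)*sqrt(53).


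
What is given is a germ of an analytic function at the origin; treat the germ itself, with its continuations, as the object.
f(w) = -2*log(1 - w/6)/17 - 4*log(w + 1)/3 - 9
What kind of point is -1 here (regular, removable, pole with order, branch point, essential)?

The point is a logarithmic branch point.

The term (-4/3)*log(1 - w/(-1)) has argument 1 - -1/(-1) = 0 at -1: a logarithmic (infinitely-sheeted) branch point; the remaining terms are analytic or single-valued there.


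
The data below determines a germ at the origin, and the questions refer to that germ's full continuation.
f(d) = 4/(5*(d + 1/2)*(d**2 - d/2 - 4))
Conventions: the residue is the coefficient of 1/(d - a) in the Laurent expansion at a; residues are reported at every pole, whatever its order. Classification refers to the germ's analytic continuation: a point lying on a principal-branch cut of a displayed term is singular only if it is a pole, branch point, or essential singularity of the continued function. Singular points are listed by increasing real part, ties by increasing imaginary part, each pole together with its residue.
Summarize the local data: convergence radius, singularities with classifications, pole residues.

Radius of convergence at 0: 1/2.
At 1/4 - (1/4)*sqrt(65): a pole of order 1; residue 4/35 + (12/2275)*sqrt(65).
At -1/2: a pole of order 1; residue -8/35.
At 1/4 + (1/4)*sqrt(65): a pole of order 1; residue 4/35 - (12/2275)*sqrt(65).

Denominator factor (d + 1/2): pole of order 1 at -1/2, modulus 1/2.
Denominator factor (d**2 - d/2 - 4): discriminant 65/4, real irrational roots 1/4 + (1/4)*sqrt(65) and 1/4 - (1/4)*sqrt(65); poles of order 1, moduli 1/4 + (1/4)*sqrt(65) and -1/4 + (1/4)*sqrt(65).
The radius of convergence is the smallest modulus among the singular points: 1/2.
The factor d**2 - d/2 - 4 splits as (d - a)(d - a') with a = 1/4 - (1/4)*sqrt(65), a' = 1/4 + (1/4)*sqrt(65). At the order-1 pole a set g(d) = (d - a)*f(d) = [4/(5*(d + 1/2))] / (d - a').
Simple pole: residue = g(a) at a = 1/4 - (1/4)*sqrt(65), which is 4/35 + (12/2275)*sqrt(65).
At the order-1 pole -1/2 set g(d) = (d - (-1/2))*f(d) = 4/(5*(d**2 - d/2 - 4)).
Simple pole: residue = g(a) at a = -1/2, which is -8/35.
The factor d**2 - d/2 - 4 splits as (d - a)(d - a') with a = 1/4 + (1/4)*sqrt(65), a' = 1/4 - (1/4)*sqrt(65). At the order-1 pole a set g(d) = (d - a)*f(d) = [4/(5*(d + 1/2))] / (d - a').
Simple pole: residue = g(a) at a = 1/4 + (1/4)*sqrt(65), which is 4/35 - (12/2275)*sqrt(65).
List the singular points by increasing real part (a conjugate pair: the negative imaginary part first).


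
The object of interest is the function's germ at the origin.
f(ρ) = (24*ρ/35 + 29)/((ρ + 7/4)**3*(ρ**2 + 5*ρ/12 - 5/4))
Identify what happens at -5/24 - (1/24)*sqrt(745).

The point is a pole of order 1.

The denominator factor ρ**2 + 5*ρ/12 - 5/4 vanishes at -5/24 - (1/24)*sqrt(745) and appears to the power 1; the numerator there equals 202/7 - (1/35)*sqrt(745), nonzero, and no other factor vanishes.
Hence a pole whose order is the multiplicity, 1.
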